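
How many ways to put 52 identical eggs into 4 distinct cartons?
C(52+4-1, 4-1) = C(55, 3) = 26235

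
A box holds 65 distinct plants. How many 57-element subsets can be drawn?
C(65,57) = 65!/(57!×8!) = 5047381560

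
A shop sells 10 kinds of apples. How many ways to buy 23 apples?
C(23+10-1, 10-1) = C(32, 9) = 28048800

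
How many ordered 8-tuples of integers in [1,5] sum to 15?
Coefficient of x^15 in (x + x² + ... + x^5)^8. By inclusion-exclusion on dice exceeding 5: Σ_j (-1)^j C(8,j)·C(15-1-5j, 7) = C(8,0)·C(14,7) - C(8,1)·C(9,7) = 1·3432 - 8·36 = 3144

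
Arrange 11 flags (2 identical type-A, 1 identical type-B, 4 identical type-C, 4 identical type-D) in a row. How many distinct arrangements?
11! / (2! × 1! × 4! × 4!) = 34650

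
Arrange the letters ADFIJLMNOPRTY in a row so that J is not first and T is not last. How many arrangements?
By inclusion-exclusion: 13! - 2×(13-1)! + (13-2)! = 6227020800 - 958003200 + 39916800 = 5308934400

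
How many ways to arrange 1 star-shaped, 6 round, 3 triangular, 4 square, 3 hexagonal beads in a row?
17! / (1! × 6! × 3! × 4! × 3!) = 571771200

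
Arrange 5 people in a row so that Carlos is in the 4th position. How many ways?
Fix one position: (5-1)! = 24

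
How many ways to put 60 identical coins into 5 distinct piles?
C(60+5-1, 5-1) = C(64, 4) = 635376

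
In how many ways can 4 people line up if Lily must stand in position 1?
Fix one position: (4-1)! = 6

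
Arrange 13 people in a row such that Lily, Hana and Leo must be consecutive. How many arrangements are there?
Treat the 3 as one block: (13-3+1)! × 3! = 39916800 × 6 = 239500800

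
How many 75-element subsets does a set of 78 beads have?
C(78,75) = 78!/(75!×3!) = 76076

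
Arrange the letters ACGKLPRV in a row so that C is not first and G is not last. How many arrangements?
By inclusion-exclusion: 8! - 2×(8-1)! + (8-2)! = 40320 - 10080 + 720 = 30960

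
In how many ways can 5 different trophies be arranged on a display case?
5! = 120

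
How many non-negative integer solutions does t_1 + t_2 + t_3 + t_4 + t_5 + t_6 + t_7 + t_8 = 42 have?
C(42+8-1, 8-1) = C(49, 7) = 85900584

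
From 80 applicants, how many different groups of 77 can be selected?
C(80,77) = 80!/(77!×3!) = 82160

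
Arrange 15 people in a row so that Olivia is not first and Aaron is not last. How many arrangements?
By inclusion-exclusion: 15! - 2×(15-1)! + (15-2)! = 1307674368000 - 174356582400 + 6227020800 = 1139544806400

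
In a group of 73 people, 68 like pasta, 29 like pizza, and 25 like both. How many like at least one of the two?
|A∪B| = |A| + |B| - |A∩B| = 68 + 29 - 25 = 72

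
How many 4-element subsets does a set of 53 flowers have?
C(53,4) = 53!/(4!×49!) = 292825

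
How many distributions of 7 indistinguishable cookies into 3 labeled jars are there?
C(7+3-1, 3-1) = C(9, 2) = 36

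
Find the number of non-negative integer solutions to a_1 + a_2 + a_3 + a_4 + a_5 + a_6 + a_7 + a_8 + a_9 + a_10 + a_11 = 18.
C(18+11-1, 11-1) = C(28, 10) = 13123110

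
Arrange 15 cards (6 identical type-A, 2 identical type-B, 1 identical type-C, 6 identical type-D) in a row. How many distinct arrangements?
15! / (6! × 2! × 1! × 6!) = 1261260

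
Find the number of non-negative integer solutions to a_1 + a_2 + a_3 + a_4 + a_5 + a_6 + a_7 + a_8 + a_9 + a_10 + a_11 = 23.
C(23+11-1, 11-1) = C(33, 10) = 92561040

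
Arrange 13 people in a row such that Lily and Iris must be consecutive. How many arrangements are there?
Treat the 2 as one block: (13-2+1)! × 2! = 479001600 × 2 = 958003200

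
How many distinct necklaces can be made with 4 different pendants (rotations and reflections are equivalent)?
(4-1)!/2 = 6/2 = 3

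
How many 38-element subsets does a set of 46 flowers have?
C(46,38) = 46!/(38!×8!) = 260932815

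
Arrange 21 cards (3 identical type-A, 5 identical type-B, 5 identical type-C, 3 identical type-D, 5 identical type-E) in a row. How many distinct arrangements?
21! / (3! × 5! × 5! × 3! × 5!) = 821292151680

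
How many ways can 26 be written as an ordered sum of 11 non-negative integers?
C(26+11-1, 11-1) = C(36, 10) = 254186856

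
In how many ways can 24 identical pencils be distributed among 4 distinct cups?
C(24+4-1, 4-1) = C(27, 3) = 2925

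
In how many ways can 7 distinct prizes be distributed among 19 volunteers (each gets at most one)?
P(19,7) = 19!/(19-7)! = 253955520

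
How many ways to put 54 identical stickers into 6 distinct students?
C(54+6-1, 6-1) = C(59, 5) = 5006386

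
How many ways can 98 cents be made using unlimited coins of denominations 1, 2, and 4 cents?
Coefficient of x^98 in 1/(1-x^1) · 1/(1-x^2) · 1/(1-x^4). Case on j = number of 4-cent coins (j = 0..24); remainder r = 98 - 4j is made from {1,2} in ⌊r/2⌋+1 ways. r = 98, 94, 90, 86, 82, 78, 74, 70, 66, 62, 58, 54, 50, 46, 42, 38, 34, 30, 26, 22, 18, 14, 10, 6, 2 → 50 + 48 + 46 + 44 + 42 + 40 + 38 + 36 + 34 + 32 + 30 + 28 + 26 + 24 + 22 + 20 + 18 + 16 + 14 + 12 + 10 + 8 + 6 + 4 + 2 = 650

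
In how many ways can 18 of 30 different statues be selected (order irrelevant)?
C(30,18) = 30!/(18!×12!) = 86493225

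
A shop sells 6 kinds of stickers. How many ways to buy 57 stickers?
C(57+6-1, 6-1) = C(62, 5) = 6471002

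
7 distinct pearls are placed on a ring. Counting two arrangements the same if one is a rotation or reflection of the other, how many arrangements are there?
(7-1)!/2 = 720/2 = 360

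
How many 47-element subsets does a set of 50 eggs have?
C(50,47) = 50!/(47!×3!) = 19600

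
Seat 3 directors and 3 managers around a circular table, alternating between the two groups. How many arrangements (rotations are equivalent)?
Fix one of the directors: (3-1)! ways for the remaining directors, × 3! ways for the managers = 2 × 6 = 12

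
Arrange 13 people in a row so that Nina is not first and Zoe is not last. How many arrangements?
By inclusion-exclusion: 13! - 2×(13-1)! + (13-2)! = 6227020800 - 958003200 + 39916800 = 5308934400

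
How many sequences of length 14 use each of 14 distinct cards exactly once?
14! = 87178291200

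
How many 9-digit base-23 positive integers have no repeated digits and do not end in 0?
Last digit: 22 nonzero choices. First digit: 21 (nonzero, ≠last). Middle 7: P(21,7) = 586051200. Total = 270755654400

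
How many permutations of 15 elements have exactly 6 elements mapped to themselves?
Choose the 6 fixed points C(15,6) = 5005, derange the rest: !9 = Σ_{j=0}^{9} (-1)^j·9!/j! = 362880 - 362880 + 181440 - 60480 + 15120 - 3024 + 504 - 72 + 9 - 1 = 133496. Product = 5005 × 133496 = 668147480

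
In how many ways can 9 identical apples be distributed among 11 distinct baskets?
C(9+11-1, 11-1) = C(19, 10) = 92378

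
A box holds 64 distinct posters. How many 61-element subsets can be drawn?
C(64,61) = 64!/(61!×3!) = 41664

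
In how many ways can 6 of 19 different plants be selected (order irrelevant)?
C(19,6) = 19!/(6!×13!) = 27132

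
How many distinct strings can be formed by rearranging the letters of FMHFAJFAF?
9! / (1! × 1! × 2! × 4! × 1!) = 7560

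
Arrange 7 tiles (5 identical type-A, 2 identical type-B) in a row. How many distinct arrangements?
7! / (5! × 2!) = 21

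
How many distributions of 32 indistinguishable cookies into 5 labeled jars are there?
C(32+5-1, 5-1) = C(36, 4) = 58905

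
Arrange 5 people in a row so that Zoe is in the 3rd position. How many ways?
Fix one position: (5-1)! = 24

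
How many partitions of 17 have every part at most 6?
Let r_j(i) = number of partitions of i into parts ≤ j, for i = 0..17. r_1(i) = 1 for all i; r_j(i) = r_{j-1}(i) + r_j(i-j). Rows j = 2..6: ≤2: 1 1 2 2 3 3 4 4 5 5 6 6 7 7 8 8 9 9; ≤3: 1 1 2 3 4 5 7 8 10 12 14 16 19 21 24 27 30 33; ≤4: 1 1 2 3 5 6 9 11 15 18 23 27 34 39 47 54 64 72; ≤5: 1 1 2 3 5 7 10 13 18 23 30 37 47 57 70 84 101 119; ≤6: 1 1 2 3 5 7 11 14 20 26 35 44 58 71 90 110 136 163. r_6(17) = 163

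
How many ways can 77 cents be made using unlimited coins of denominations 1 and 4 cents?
Coefficient of x^77 in 1/(1-x^1) · 1/(1-x^4). Use j coins of 4 for j = 0..⌊77/4⌋ = 19, the rest in 1s: 19 + 1 = 20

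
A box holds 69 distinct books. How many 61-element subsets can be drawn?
C(69,61) = 69!/(61!×8!) = 8361453672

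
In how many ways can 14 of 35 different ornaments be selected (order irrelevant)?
C(35,14) = 35!/(14!×21!) = 2319959400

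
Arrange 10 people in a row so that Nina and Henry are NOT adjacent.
Total - adjacent = 10! - (10-1)!×2 = 3628800 - 725760 = 2903040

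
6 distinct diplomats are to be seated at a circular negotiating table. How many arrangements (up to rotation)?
Circular: fix one position, arrange the rest. (6-1)! = 120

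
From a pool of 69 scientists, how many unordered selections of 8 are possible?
C(69,8) = 69!/(8!×61!) = 8361453672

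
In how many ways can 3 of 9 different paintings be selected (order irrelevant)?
C(9,3) = 9!/(3!×6!) = 84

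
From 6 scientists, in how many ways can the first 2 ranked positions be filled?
P(6,2) = 6!/(6-2)! = 30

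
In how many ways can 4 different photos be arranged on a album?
4! = 24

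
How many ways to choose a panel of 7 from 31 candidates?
C(31,7) = 31!/(7!×24!) = 2629575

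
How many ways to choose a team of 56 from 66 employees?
C(66,56) = 66!/(56!×10!) = 210980549208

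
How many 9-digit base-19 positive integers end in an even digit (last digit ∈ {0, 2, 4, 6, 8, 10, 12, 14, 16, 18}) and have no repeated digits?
Last∈{0,2,4,6,8,10,12,14,16,18}. Last=0: 1764322560. Last nonzero: 9×17×P(17,7) = 14996741760. Total = 16761064320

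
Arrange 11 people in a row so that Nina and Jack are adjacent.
Treat as block: (11-1)! × 2! = 3628800 × 2 = 7257600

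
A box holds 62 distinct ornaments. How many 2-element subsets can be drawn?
C(62,2) = 62!/(2!×60!) = 1891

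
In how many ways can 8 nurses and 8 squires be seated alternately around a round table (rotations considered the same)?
Fix one of the nurses: (8-1)! ways for the remaining nurses, × 8! ways for the squires = 5040 × 40320 = 203212800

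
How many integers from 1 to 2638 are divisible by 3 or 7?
⌊2638/3⌋ + ⌊2638/7⌋ - ⌊2638/21⌋ = 879 + 376 - 125 = 1130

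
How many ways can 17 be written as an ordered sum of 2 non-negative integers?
C(17+2-1, 2-1) = C(18, 1) = 18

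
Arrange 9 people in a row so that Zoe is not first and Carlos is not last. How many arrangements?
By inclusion-exclusion: 9! - 2×(9-1)! + (9-2)! = 362880 - 80640 + 5040 = 287280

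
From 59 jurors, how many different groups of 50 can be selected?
C(59,50) = 59!/(50!×9!) = 12565671261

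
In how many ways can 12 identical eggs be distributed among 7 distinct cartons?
C(12+7-1, 7-1) = C(18, 6) = 18564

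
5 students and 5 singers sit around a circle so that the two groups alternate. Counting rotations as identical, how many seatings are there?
Fix one of the students: (5-1)! ways for the remaining students, × 5! ways for the singers = 24 × 120 = 2880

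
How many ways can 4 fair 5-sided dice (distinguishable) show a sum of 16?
Coefficient of x^16 in (x + x² + ... + x^5)^4. By inclusion-exclusion on dice exceeding 5: Σ_j (-1)^j C(4,j)·C(16-1-5j, 3) = C(4,0)·C(15,3) - C(4,1)·C(10,3) + C(4,2)·C(5,3) = 1·455 - 4·120 + 6·10 = 35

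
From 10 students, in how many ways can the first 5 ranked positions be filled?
P(10,5) = 10!/(10-5)! = 30240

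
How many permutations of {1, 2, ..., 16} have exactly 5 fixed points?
Choose the 5 fixed points C(16,5) = 4368, derange the rest: !11 = Σ_{j=0}^{11} (-1)^j·11!/j! = 39916800 - 39916800 + 19958400 - 6652800 + 1663200 - 332640 + 55440 - 7920 + 990 - 110 + 11 - 1 = 14684570. Product = 4368 × 14684570 = 64142201760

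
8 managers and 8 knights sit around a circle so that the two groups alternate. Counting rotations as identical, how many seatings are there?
Fix one of the managers: (8-1)! ways for the remaining managers, × 8! ways for the knights = 5040 × 40320 = 203212800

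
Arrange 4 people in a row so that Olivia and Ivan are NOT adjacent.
Total - adjacent = 4! - (4-1)!×2 = 24 - 12 = 12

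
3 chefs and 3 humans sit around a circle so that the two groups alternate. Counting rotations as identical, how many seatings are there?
Fix one of the chefs: (3-1)! ways for the remaining chefs, × 3! ways for the humans = 2 × 6 = 12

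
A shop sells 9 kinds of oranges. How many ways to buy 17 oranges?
C(17+9-1, 9-1) = C(25, 8) = 1081575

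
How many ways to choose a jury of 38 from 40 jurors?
C(40,38) = 40!/(38!×2!) = 780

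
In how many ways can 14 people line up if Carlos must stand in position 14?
Fix one position: (14-1)! = 6227020800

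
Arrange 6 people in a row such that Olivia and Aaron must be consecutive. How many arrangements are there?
Treat the 2 as one block: (6-2+1)! × 2! = 120 × 2 = 240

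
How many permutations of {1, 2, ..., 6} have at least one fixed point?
Complement of the derangements. !6 = Σ_{j=0}^{6} (-1)^j·6!/j! = 720 - 720 + 360 - 120 + 30 - 6 + 1 = 265. 6! - !6 = 720 - 265 = 455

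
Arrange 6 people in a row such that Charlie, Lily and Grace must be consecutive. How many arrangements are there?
Treat the 3 as one block: (6-3+1)! × 3! = 24 × 6 = 144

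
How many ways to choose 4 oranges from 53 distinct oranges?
C(53,4) = 53!/(4!×49!) = 292825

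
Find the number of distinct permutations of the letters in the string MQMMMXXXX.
9! / (4! × 1! × 4!) = 630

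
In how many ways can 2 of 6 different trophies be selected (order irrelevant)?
C(6,2) = 6!/(2!×4!) = 15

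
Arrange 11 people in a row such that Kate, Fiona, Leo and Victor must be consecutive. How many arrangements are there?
Treat the 4 as one block: (11-4+1)! × 4! = 40320 × 24 = 967680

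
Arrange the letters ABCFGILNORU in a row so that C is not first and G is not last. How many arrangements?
By inclusion-exclusion: 11! - 2×(11-1)! + (11-2)! = 39916800 - 7257600 + 362880 = 33022080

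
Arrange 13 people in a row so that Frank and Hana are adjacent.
Treat as block: (13-1)! × 2! = 479001600 × 2 = 958003200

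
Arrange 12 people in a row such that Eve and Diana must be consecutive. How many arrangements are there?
Treat the 2 as one block: (12-2+1)! × 2! = 39916800 × 2 = 79833600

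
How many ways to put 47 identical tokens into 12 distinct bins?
C(47+12-1, 12-1) = C(58, 11) = 227692286640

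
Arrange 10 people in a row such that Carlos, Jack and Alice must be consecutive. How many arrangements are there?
Treat the 3 as one block: (10-3+1)! × 3! = 40320 × 6 = 241920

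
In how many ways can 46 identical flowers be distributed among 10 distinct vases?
C(46+10-1, 10-1) = C(55, 9) = 6358402050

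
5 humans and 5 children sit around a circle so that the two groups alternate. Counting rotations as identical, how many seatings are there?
Fix one of the humans: (5-1)! ways for the remaining humans, × 5! ways for the children = 24 × 120 = 2880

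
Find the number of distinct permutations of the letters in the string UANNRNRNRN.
10! / (1! × 5! × 1! × 3!) = 5040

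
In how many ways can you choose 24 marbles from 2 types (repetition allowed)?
C(24+2-1, 2-1) = C(25, 1) = 25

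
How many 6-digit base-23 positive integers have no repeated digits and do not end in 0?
Last digit: 22 nonzero choices. First digit: 21 (nonzero, ≠last). Middle 4: P(21,4) = 143640. Total = 66361680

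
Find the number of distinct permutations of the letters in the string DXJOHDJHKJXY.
12! / (2! × 1! × 2! × 1! × 3! × 2! × 1!) = 9979200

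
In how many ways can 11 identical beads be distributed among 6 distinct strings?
C(11+6-1, 6-1) = C(16, 5) = 4368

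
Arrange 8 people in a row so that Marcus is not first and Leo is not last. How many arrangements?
By inclusion-exclusion: 8! - 2×(8-1)! + (8-2)! = 40320 - 10080 + 720 = 30960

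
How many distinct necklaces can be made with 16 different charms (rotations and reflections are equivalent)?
(16-1)!/2 = 1307674368000/2 = 653837184000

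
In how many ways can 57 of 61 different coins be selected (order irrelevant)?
C(61,57) = 61!/(57!×4!) = 521855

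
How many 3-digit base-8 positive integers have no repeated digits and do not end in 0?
Last digit: 7 nonzero choices. First digit: 6 (nonzero, ≠last). Middle 1: P(6,1) = 6. Total = 252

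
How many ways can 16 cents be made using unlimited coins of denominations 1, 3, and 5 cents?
Coefficient of x^16 in 1/(1-x^1) · 1/(1-x^3) · 1/(1-x^5). Case on j = number of 5-cent coins (j = 0..3); remainder r = 16 - 5j is made from {1,3} in ⌊r/3⌋+1 ways. r = 16, 11, 6, 1 → 6 + 4 + 3 + 1 = 14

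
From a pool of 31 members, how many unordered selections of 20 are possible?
C(31,20) = 31!/(20!×11!) = 84672315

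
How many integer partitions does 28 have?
Pentagonal recurrence p(n) = p(n-1) + p(n-2) - p(n-5) - p(n-7) + p(n-12) + p(n-15) - ... gives p(0..27) = 1, 1, 2, 3, 5, 7, 11, 15, 22, 30, 42, 56, 77, 101, 135, 176, 231, 297, 385, 490, 627, 792, 1002, 1255, 1575, 1958, 2436, 3010. p(28) = p(27) + p(26) - p(23) - p(21) + p(16) + p(13) - p(6) - p(2) = 3010 + 2436 - 1255 - 792 + 231 + 101 - 11 - 2 = 3718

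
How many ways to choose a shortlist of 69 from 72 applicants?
C(72,69) = 72!/(69!×3!) = 59640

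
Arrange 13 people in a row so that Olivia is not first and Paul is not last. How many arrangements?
By inclusion-exclusion: 13! - 2×(13-1)! + (13-2)! = 6227020800 - 958003200 + 39916800 = 5308934400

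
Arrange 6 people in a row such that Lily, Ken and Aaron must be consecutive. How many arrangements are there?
Treat the 3 as one block: (6-3+1)! × 3! = 24 × 6 = 144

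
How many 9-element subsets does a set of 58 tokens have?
C(58,9) = 58!/(9!×49!) = 10648873950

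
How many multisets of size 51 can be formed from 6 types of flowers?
C(51+6-1, 6-1) = C(56, 5) = 3819816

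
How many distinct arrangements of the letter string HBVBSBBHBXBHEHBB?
16! / (1! × 1! × 1! × 4! × 1! × 8!) = 21621600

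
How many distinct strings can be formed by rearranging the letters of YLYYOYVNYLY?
11! / (1! × 1! × 6! × 2! × 1!) = 27720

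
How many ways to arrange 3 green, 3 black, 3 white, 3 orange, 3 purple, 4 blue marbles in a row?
19! / (3! × 3! × 3! × 3! × 3! × 4!) = 651819168000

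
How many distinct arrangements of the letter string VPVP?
4! / (2! × 2!) = 6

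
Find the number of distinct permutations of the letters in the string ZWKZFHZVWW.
10! / (1! × 3! × 3! × 1! × 1! × 1!) = 100800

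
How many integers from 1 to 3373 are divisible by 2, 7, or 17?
⌊3373/2⌋+⌊3373/7⌋+⌊3373/17⌋ - ⌊3373/14⌋-⌊3373/34⌋-⌊3373/119⌋ + ⌊3373/238⌋ = 1686+481+198 - 240-99-28 + 14 = 2012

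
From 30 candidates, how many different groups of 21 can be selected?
C(30,21) = 30!/(21!×9!) = 14307150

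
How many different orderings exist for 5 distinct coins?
5! = 120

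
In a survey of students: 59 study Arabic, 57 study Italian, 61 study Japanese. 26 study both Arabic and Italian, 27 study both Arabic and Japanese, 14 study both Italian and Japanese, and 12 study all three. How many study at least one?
|A∪B∪C| = 59+57+61-26-27-14+12 = 122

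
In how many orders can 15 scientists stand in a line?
15! = 1307674368000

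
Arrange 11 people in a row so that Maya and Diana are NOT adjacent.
Total - adjacent = 11! - (11-1)!×2 = 39916800 - 7257600 = 32659200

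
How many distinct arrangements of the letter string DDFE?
4! / (1! × 1! × 2!) = 12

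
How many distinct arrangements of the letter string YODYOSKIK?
9! / (1! × 1! × 1! × 2! × 2! × 2!) = 45360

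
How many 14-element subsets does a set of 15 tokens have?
C(15,14) = 15!/(14!×1!) = 15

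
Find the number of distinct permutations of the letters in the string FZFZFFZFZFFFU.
13! / (8! × 1! × 4!) = 6435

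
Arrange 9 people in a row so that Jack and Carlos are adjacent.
Treat as block: (9-1)! × 2! = 40320 × 2 = 80640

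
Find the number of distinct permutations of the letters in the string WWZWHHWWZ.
9! / (2! × 5! × 2!) = 756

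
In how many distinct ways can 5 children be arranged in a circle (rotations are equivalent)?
Circular: fix one position, arrange the rest. (5-1)! = 24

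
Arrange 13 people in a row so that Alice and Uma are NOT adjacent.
Total - adjacent = 13! - (13-1)!×2 = 6227020800 - 958003200 = 5269017600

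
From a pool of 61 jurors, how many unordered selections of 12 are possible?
C(61,12) = 61!/(12!×49!) = 1742058970275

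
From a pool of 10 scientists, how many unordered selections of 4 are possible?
C(10,4) = 10!/(4!×6!) = 210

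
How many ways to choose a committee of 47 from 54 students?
C(54,47) = 54!/(47!×7!) = 177100560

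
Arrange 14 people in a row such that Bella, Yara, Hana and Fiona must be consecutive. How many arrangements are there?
Treat the 4 as one block: (14-4+1)! × 4! = 39916800 × 24 = 958003200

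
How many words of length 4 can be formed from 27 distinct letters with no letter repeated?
P(27,4) = 27!/(27-4)! = 421200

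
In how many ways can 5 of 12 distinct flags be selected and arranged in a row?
P(12,5) = 12!/(12-5)! = 95040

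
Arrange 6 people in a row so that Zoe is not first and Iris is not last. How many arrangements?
By inclusion-exclusion: 6! - 2×(6-1)! + (6-2)! = 720 - 240 + 24 = 504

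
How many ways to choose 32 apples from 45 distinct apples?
C(45,32) = 45!/(32!×13!) = 73006209045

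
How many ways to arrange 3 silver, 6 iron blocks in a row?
9! / (3! × 6!) = 84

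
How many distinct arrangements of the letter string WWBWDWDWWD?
10! / (3! × 6! × 1!) = 840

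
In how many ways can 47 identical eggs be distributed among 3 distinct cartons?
C(47+3-1, 3-1) = C(49, 2) = 1176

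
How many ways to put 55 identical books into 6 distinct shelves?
C(55+6-1, 6-1) = C(60, 5) = 5461512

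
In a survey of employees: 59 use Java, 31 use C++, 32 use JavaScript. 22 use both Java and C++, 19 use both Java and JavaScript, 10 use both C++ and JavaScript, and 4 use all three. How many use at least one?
|A∪B∪C| = 59+31+32-22-19-10+4 = 75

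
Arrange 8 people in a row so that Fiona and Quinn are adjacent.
Treat as block: (8-1)! × 2! = 5040 × 2 = 10080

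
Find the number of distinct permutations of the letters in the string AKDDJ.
5! / (1! × 1! × 1! × 2!) = 60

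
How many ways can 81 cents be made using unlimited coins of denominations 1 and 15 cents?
Coefficient of x^81 in 1/(1-x^1) · 1/(1-x^15). Use j coins of 15 for j = 0..⌊81/15⌋ = 5, the rest in 1s: 5 + 1 = 6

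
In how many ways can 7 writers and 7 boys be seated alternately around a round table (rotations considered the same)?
Fix one of the writers: (7-1)! ways for the remaining writers, × 7! ways for the boys = 720 × 5040 = 3628800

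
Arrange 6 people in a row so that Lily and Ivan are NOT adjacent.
Total - adjacent = 6! - (6-1)!×2 = 720 - 240 = 480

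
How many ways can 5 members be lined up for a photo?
5! = 120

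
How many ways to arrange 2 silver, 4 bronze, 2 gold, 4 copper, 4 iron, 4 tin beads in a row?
20! / (2! × 4! × 2! × 4! × 4! × 4!) = 1833241410000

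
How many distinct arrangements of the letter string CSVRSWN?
7! / (2! × 1! × 1! × 1! × 1! × 1!) = 2520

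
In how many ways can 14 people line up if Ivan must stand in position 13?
Fix one position: (14-1)! = 6227020800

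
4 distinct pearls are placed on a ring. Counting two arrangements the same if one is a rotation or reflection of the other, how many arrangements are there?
(4-1)!/2 = 6/2 = 3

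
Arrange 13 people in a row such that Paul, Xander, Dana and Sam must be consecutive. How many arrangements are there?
Treat the 4 as one block: (13-4+1)! × 4! = 3628800 × 24 = 87091200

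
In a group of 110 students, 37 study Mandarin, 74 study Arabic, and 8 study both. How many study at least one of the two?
|A∪B| = |A| + |B| - |A∩B| = 37 + 74 - 8 = 103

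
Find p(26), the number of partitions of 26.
Pentagonal recurrence p(n) = p(n-1) + p(n-2) - p(n-5) - p(n-7) + p(n-12) + p(n-15) - ... gives p(0..25) = 1, 1, 2, 3, 5, 7, 11, 15, 22, 30, 42, 56, 77, 101, 135, 176, 231, 297, 385, 490, 627, 792, 1002, 1255, 1575, 1958. p(26) = p(25) + p(24) - p(21) - p(19) + p(14) + p(11) - p(4) - p(0) = 1958 + 1575 - 792 - 490 + 135 + 56 - 5 - 1 = 2436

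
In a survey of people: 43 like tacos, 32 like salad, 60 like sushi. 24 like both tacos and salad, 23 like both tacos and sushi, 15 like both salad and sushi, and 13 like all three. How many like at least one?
|A∪B∪C| = 43+32+60-24-23-15+13 = 86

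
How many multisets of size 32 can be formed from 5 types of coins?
C(32+5-1, 5-1) = C(36, 4) = 58905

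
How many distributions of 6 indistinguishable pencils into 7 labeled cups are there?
C(6+7-1, 7-1) = C(12, 6) = 924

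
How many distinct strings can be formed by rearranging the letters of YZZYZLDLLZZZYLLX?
16! / (6! × 5! × 3! × 1! × 1!) = 40360320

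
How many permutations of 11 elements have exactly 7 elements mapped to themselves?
Choose the 7 fixed points C(11,7) = 330, derange the rest: !4 = Σ_{j=0}^{4} (-1)^j·4!/j! = 24 - 24 + 12 - 4 + 1 = 9. Product = 330 × 9 = 2970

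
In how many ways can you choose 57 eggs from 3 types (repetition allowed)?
C(57+3-1, 3-1) = C(59, 2) = 1711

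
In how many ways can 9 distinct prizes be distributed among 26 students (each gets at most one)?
P(26,9) = 26!/(26-9)! = 1133836704000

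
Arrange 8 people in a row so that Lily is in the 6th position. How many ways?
Fix one position: (8-1)! = 5040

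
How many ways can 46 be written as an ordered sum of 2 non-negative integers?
C(46+2-1, 2-1) = C(47, 1) = 47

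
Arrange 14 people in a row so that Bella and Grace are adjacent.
Treat as block: (14-1)! × 2! = 6227020800 × 2 = 12454041600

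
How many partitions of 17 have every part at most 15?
Let r_j(i) = number of partitions of i into parts ≤ j, for i = 0..17. r_1(i) = 1 for all i; r_j(i) = r_{j-1}(i) + r_j(i-j). Rows j = 2..15: ≤2: 1 1 2 2 3 3 4 4 5 5 6 6 7 7 8 8 9 9; ≤3: 1 1 2 3 4 5 7 8 10 12 14 16 19 21 24 27 30 33; ≤4: 1 1 2 3 5 6 9 11 15 18 23 27 34 39 47 54 64 72; ≤5: 1 1 2 3 5 7 10 13 18 23 30 37 47 57 70 84 101 119; ≤6: 1 1 2 3 5 7 11 14 20 26 35 44 58 71 90 110 136 163; ≤7: 1 1 2 3 5 7 11 15 21 28 38 49 65 82 105 131 164 201; ≤8: 1 1 2 3 5 7 11 15 22 29 40 52 70 89 116 146 186 230; ≤9: 1 1 2 3 5 7 11 15 22 30 41 54 73 94 123 157 201 252; ≤10: 1 1 2 3 5 7 11 15 22 30 42 55 75 97 128 164 212 267; ≤11: 1 1 2 3 5 7 11 15 22 30 42 56 76 99 131 169 219 278; ≤12: 1 1 2 3 5 7 11 15 22 30 42 56 77 100 133 172 224 285; ≤13: 1 1 2 3 5 7 11 15 22 30 42 56 77 101 134 174 227 290; ≤14: 1 1 2 3 5 7 11 15 22 30 42 56 77 101 135 175 229 293; ≤15: 1 1 2 3 5 7 11 15 22 30 42 56 77 101 135 176 230 295. r_15(17) = 295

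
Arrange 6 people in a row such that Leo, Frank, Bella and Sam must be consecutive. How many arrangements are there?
Treat the 4 as one block: (6-4+1)! × 4! = 6 × 24 = 144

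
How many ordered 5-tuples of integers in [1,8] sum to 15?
Coefficient of x^15 in (x + x² + ... + x^8)^5. By inclusion-exclusion on dice exceeding 8: Σ_j (-1)^j C(5,j)·C(15-1-8j, 4) = C(5,0)·C(14,4) - C(5,1)·C(6,4) = 1·1001 - 5·15 = 926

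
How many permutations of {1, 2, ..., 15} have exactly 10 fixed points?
Choose the 10 fixed points C(15,10) = 3003, derange the rest: !5 = Σ_{j=0}^{5} (-1)^j·5!/j! = 120 - 120 + 60 - 20 + 5 - 1 = 44. Product = 3003 × 44 = 132132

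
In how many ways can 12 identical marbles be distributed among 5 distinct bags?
C(12+5-1, 5-1) = C(16, 4) = 1820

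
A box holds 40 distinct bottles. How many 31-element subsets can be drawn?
C(40,31) = 40!/(31!×9!) = 273438880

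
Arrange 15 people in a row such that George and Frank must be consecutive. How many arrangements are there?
Treat the 2 as one block: (15-2+1)! × 2! = 87178291200 × 2 = 174356582400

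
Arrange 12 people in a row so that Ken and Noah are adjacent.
Treat as block: (12-1)! × 2! = 39916800 × 2 = 79833600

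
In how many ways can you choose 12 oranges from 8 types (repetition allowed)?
C(12+8-1, 8-1) = C(19, 7) = 50388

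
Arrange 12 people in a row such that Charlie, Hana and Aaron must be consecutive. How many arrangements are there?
Treat the 3 as one block: (12-3+1)! × 3! = 3628800 × 6 = 21772800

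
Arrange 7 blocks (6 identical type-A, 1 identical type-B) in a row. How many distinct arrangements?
7! / (6! × 1!) = 7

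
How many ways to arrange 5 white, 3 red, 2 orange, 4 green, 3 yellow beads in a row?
17! / (5! × 3! × 2! × 4! × 3!) = 1715313600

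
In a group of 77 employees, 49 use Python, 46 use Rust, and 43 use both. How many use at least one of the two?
|A∪B| = |A| + |B| - |A∩B| = 49 + 46 - 43 = 52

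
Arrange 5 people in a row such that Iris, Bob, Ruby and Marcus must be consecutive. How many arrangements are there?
Treat the 4 as one block: (5-4+1)! × 4! = 2 × 24 = 48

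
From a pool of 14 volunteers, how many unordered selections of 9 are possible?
C(14,9) = 14!/(9!×5!) = 2002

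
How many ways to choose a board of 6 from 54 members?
C(54,6) = 54!/(6!×48!) = 25827165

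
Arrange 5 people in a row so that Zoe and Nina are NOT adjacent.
Total - adjacent = 5! - (5-1)!×2 = 120 - 48 = 72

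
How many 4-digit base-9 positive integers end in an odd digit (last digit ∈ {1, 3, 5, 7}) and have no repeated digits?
Last∈{1,3,5,7}. Last=0: 0. Last nonzero: 4×7×P(7,2) = 1176. Total = 1176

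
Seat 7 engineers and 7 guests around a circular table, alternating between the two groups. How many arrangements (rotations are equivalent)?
Fix one of the engineers: (7-1)! ways for the remaining engineers, × 7! ways for the guests = 720 × 5040 = 3628800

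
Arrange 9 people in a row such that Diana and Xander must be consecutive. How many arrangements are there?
Treat the 2 as one block: (9-2+1)! × 2! = 40320 × 2 = 80640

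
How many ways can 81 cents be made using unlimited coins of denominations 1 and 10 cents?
Coefficient of x^81 in 1/(1-x^1) · 1/(1-x^10). Use j coins of 10 for j = 0..⌊81/10⌋ = 8, the rest in 1s: 8 + 1 = 9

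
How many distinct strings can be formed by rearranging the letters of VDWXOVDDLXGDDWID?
16! / (1! × 1! × 2! × 1! × 2! × 1! × 6! × 2!) = 3632428800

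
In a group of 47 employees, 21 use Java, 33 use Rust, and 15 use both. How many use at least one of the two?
|A∪B| = |A| + |B| - |A∩B| = 21 + 33 - 15 = 39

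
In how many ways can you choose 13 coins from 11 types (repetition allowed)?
C(13+11-1, 11-1) = C(23, 10) = 1144066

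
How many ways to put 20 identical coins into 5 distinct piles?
C(20+5-1, 5-1) = C(24, 4) = 10626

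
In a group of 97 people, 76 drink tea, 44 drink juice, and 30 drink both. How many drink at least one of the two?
|A∪B| = |A| + |B| - |A∩B| = 76 + 44 - 30 = 90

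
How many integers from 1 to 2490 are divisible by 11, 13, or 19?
⌊2490/11⌋+⌊2490/13⌋+⌊2490/19⌋ - ⌊2490/143⌋-⌊2490/209⌋-⌊2490/247⌋ + ⌊2490/2717⌋ = 226+191+131 - 17-11-10 + 0 = 510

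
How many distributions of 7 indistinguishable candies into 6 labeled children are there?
C(7+6-1, 6-1) = C(12, 5) = 792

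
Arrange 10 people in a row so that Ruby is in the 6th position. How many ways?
Fix one position: (10-1)! = 362880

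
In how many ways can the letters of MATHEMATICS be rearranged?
11! / (2! × 2! × 2! × 1! × 1! × 1! × 1! × 1!) = 4989600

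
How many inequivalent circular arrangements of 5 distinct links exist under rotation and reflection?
(5-1)!/2 = 24/2 = 12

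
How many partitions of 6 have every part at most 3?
Let r_j(i) = number of partitions of i into parts ≤ j, for i = 0..6. r_1(i) = 1 for all i; r_j(i) = r_{j-1}(i) + r_j(i-j). Rows j = 2..3: ≤2: 1 1 2 2 3 3 4; ≤3: 1 1 2 3 4 5 7. r_3(6) = 7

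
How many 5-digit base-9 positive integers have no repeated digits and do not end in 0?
Last digit: 8 nonzero choices. First digit: 7 (nonzero, ≠last). Middle 3: P(7,3) = 210. Total = 11760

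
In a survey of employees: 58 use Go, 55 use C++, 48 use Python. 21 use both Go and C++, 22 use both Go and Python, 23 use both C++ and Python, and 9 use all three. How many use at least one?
|A∪B∪C| = 58+55+48-21-22-23+9 = 104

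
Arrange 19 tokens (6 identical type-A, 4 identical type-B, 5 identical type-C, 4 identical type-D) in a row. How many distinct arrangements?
19! / (6! × 4! × 5! × 4!) = 2444321880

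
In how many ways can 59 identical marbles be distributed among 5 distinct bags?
C(59+5-1, 5-1) = C(63, 4) = 595665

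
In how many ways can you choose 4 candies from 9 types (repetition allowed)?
C(4+9-1, 9-1) = C(12, 8) = 495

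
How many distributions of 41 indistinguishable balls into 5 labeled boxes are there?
C(41+5-1, 5-1) = C(45, 4) = 148995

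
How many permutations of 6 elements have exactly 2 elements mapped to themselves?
Choose the 2 fixed points C(6,2) = 15, derange the rest: !4 = Σ_{j=0}^{4} (-1)^j·4!/j! = 24 - 24 + 12 - 4 + 1 = 9. Product = 15 × 9 = 135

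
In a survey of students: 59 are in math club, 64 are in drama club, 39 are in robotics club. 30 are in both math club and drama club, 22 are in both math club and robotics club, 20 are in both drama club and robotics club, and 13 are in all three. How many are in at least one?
|A∪B∪C| = 59+64+39-30-22-20+13 = 103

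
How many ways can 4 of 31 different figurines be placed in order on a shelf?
P(31,4) = 31!/(31-4)! = 755160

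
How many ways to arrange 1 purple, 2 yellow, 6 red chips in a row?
9! / (1! × 2! × 6!) = 252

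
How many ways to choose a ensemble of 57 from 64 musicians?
C(64,57) = 64!/(57!×7!) = 621216192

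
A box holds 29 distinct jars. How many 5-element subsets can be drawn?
C(29,5) = 29!/(5!×24!) = 118755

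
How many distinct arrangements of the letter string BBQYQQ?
6! / (1! × 3! × 2!) = 60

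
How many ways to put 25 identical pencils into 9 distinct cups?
C(25+9-1, 9-1) = C(33, 8) = 13884156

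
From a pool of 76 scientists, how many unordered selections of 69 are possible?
C(76,69) = 76!/(69!×7!) = 2186189400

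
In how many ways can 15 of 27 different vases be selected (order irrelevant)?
C(27,15) = 27!/(15!×12!) = 17383860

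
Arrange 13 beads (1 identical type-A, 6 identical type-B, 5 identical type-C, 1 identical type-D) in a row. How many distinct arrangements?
13! / (1! × 6! × 5! × 1!) = 72072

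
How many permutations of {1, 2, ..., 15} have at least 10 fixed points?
Exactly j fixed points: C(15,j)·!(15-j); sum over j ≥ 10 (derangement numbers via !m = (m-1)·(!(m-1) + !(m-2)): !0..!5 = 1, 0, 1, 2, 9, 44). Σ_{j=10}^{15} C(15,j)·!(15-j) = C(15,10)·!5 + C(15,11)·!4 + C(15,12)·!3 + C(15,13)·!2 + C(15,14)·!1 + C(15,15)·!0 = 3003·44 + 1365·9 + 455·2 + 105·1 + 15·0 + 1·1 = 145433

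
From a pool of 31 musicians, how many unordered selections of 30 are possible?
C(31,30) = 31!/(30!×1!) = 31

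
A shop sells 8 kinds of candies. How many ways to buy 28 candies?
C(28+8-1, 8-1) = C(35, 7) = 6724520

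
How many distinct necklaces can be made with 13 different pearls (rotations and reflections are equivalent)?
(13-1)!/2 = 479001600/2 = 239500800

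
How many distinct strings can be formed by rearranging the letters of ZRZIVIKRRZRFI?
13! / (1! × 4! × 1! × 3! × 1! × 3!) = 7207200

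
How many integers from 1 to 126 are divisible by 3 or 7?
⌊126/3⌋ + ⌊126/7⌋ - ⌊126/21⌋ = 42 + 18 - 6 = 54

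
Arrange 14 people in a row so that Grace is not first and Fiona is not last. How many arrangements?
By inclusion-exclusion: 14! - 2×(14-1)! + (14-2)! = 87178291200 - 12454041600 + 479001600 = 75203251200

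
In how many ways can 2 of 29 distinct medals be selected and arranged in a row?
P(29,2) = 29!/(29-2)! = 812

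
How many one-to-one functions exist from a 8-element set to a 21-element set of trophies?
P(21,8) = 21!/(21-8)! = 8204716800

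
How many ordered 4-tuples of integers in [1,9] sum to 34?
Coefficient of x^34 in (x + x² + ... + x^9)^4. By inclusion-exclusion on dice exceeding 9: Σ_j (-1)^j C(4,j)·C(34-1-9j, 3) = C(4,0)·C(33,3) - C(4,1)·C(24,3) + C(4,2)·C(15,3) - C(4,3)·C(6,3) = 1·5456 - 4·2024 + 6·455 - 4·20 = 10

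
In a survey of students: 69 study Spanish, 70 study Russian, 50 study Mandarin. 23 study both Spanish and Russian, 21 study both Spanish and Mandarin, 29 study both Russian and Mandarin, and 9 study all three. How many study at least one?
|A∪B∪C| = 69+70+50-23-21-29+9 = 125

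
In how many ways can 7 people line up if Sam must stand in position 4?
Fix one position: (7-1)! = 720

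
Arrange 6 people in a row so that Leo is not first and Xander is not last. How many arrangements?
By inclusion-exclusion: 6! - 2×(6-1)! + (6-2)! = 720 - 240 + 24 = 504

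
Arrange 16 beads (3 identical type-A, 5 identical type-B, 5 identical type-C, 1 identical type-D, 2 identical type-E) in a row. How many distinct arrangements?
16! / (3! × 5! × 5! × 1! × 2!) = 121080960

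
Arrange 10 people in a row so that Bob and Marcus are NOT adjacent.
Total - adjacent = 10! - (10-1)!×2 = 3628800 - 725760 = 2903040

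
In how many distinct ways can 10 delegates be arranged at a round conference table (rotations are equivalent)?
Circular: fix one position, arrange the rest. (10-1)! = 362880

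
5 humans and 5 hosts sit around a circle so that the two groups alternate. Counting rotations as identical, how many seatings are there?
Fix one of the humans: (5-1)! ways for the remaining humans, × 5! ways for the hosts = 24 × 120 = 2880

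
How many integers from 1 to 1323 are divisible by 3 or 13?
⌊1323/3⌋ + ⌊1323/13⌋ - ⌊1323/39⌋ = 441 + 101 - 33 = 509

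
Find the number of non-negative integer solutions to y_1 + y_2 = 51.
C(51+2-1, 2-1) = C(52, 1) = 52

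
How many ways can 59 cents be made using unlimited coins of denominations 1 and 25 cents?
Coefficient of x^59 in 1/(1-x^1) · 1/(1-x^25). Use j coins of 25 for j = 0..⌊59/25⌋ = 2, the rest in 1s: 2 + 1 = 3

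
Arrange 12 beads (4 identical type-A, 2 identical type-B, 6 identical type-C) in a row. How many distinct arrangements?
12! / (4! × 2! × 6!) = 13860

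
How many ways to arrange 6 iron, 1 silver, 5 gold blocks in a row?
12! / (6! × 1! × 5!) = 5544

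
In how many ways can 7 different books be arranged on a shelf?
7! = 5040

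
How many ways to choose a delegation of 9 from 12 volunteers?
C(12,9) = 12!/(9!×3!) = 220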